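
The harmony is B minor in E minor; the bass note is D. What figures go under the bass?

6

D is the third of B minor, so the chord is in first inversion.
A triad in first inversion is figured 6/3, conventionally abbreviated 6.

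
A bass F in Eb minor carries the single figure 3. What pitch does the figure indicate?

Ab

Counting 2 letter steps above F lands on A; in Eb minor, that letter is Ab.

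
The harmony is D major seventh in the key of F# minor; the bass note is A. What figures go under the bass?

4/3

A is the fifth of D major seventh, so the chord is in second inversion.
A seventh chord in second inversion is figured 6/4/3, conventionally abbreviated 4/3.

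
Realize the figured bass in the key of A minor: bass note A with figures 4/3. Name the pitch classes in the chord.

The written figures 4/3 are shorthand for 6/4/3: the 6 is implied.
A third above A in this key is C.
A fourth above A in this key is D.
A sixth above A in this key is F.
Together with the bass A, this spells D minor seventh in second inversion.

A, C, D, F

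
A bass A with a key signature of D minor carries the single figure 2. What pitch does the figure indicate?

Bb

Counting 1 letter step above A lands on B; in D minor, that letter is Bb.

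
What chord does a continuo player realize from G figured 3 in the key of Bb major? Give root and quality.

The figures 3 indicate a triad in root position.
In root position the bass is the root, so the root is G.
The chord tones are G, Bb, D, giving G minor.

G minor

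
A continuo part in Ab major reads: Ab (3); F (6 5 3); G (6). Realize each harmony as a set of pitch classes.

Ab (5/3): Ab, C, Eb.
F (6/5/3): F, Ab, C, Db.
G (6/3): G, Bb, Eb.

Ab, C, Eb | F, Ab, C, Db | G, Bb, Eb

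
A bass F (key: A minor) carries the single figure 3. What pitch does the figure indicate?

A

Counting 2 letter steps above F lands on A; in A minor, that letter is A.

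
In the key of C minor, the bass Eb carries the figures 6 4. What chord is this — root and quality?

The figures 6 4 indicate a triad in second inversion.
In second inversion the root lies a fourth above the bass: a fourth above Eb in C minor is Ab.
The chord tones are Eb, Ab, C, giving Ab major.

Ab major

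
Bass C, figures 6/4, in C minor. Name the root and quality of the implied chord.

The figures 6/4 indicate a triad in second inversion.
In second inversion the root lies a fourth above the bass: a fourth above C in C minor is F.
The chord tones are C, F, Ab, giving F minor.

F minor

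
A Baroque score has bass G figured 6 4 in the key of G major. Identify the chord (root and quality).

C major

The figures 6 4 indicate a triad in second inversion.
In second inversion the root lies a fourth above the bass: a fourth above G in G major is C.
The chord tones are G, C, E, giving C major.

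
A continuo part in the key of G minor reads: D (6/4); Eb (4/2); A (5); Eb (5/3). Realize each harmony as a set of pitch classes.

D (6/4): D, G, Bb.
Eb (6/4/2): Eb, F, A, C.
A (5/3): A, C, Eb.
Eb (5/3): Eb, G, Bb.

D, G, Bb | Eb, F, A, C | A, C, Eb | Eb, G, Bb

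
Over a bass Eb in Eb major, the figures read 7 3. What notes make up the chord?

The written figures 7 3 are shorthand for 7/5/3: the 5 is implied.
A third above Eb in this key is G.
A fifth above Eb in this key is Bb.
A seventh above Eb in this key is D.
Together with the bass Eb, this spells Eb major seventh in root position.

Eb, G, Bb, D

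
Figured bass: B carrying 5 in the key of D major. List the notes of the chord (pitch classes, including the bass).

The written figures 5 are shorthand for 5/3: the 3 is implied.
A third above B in this key is D.
A fifth above B in this key is F#.
Together with the bass B, this spells B minor in root position.

B, D, F#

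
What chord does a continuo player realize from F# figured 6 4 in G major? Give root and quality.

The figures 6 4 indicate a triad in second inversion.
In second inversion the root lies a fourth above the bass: a fourth above F# in G major is B.
The chord tones are F#, B, D, giving B minor.

B minor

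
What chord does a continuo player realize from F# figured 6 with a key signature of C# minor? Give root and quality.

D# diminished

The figures 6 indicate a triad in first inversion.
In first inversion the root lies a sixth above the bass: a sixth above F# in C# minor is D#.
The chord tones are F#, A, D#, giving D# diminished.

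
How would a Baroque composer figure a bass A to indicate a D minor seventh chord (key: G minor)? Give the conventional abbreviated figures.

4/3

A is the fifth of D minor seventh, so the chord is in second inversion.
A seventh chord in second inversion is figured 6/4/3, conventionally abbreviated 4/3.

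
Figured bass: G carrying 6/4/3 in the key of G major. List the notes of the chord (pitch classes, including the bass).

A third above G in this key is B.
A fourth above G in this key is C.
A sixth above G in this key is E.
Together with the bass G, this spells C major seventh in second inversion.

G, B, C, E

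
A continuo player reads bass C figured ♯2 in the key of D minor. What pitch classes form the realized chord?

C, D#, F, A

The written figures ♯2 are shorthand for 6/4/2: the 6/4 are implied.
A second above C in this key is D, raised to D# by the sharp.
A fourth above C in this key is F.
A sixth above C in this key is A.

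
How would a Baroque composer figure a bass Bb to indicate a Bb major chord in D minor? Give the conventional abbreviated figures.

no figures

Bb is the root of Bb major, so the chord is in root position.
A triad in root position is figured 5/3, conventionally abbreviated (no figures — root-position triad).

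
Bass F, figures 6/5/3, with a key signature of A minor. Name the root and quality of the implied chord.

D minor seventh

The figures 6/5/3 indicate a seventh chord in first inversion.
In first inversion the root lies a sixth above the bass: a sixth above F in A minor is D.
The chord tones are F, A, C, D, giving D minor seventh.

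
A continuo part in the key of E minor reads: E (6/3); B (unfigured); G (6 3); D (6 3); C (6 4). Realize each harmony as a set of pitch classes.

E (6/3): E, G, C.
B (5/3): B, D, F#.
G (6/3): G, B, E.
D (6/3): D, F#, B.
C (6/4): C, F#, A.

E, G, C | B, D, F# | G, B, E | D, F#, B | C, F#, A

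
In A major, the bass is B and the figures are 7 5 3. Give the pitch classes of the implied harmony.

B, D, F#, A

A third above B in this key is D.
A fifth above B in this key is F#.
A seventh above B in this key is A.
Together with the bass B, this spells B minor seventh in root position.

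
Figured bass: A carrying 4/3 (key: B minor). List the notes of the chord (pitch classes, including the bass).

A, C#, D, F#

The written figures 4/3 are shorthand for 6/4/3: the 6 is implied.
A third above A in this key is C#.
A fourth above A in this key is D.
A sixth above A in this key is F#.
Together with the bass A, this spells D major seventh in second inversion.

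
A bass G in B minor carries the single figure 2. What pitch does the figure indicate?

A

Counting 1 letter step above G lands on A; in B minor, that letter is A.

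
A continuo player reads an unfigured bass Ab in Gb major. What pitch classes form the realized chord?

An unfigured bass implies 5/3.
A third above Ab in this key is Cb.
A fifth above Ab in this key is Eb.
Together with the bass Ab, this spells Ab minor in root position.

Ab, Cb, Eb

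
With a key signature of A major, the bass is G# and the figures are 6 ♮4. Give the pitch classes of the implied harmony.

G#, C, E

A fourth above G# in this key is C#, made natural (C) by the ♮ figure.
A sixth above G# in this key is E.
Together with the bass G#, this spells C augmented in second inversion.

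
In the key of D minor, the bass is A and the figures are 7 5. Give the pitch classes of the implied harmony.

A, C, E, G

The written figures 7 5 are shorthand for 7/5/3: the 3 is implied.
A third above A in this key is C.
A fifth above A in this key is E.
A seventh above A in this key is G.
Together with the bass A, this spells A minor seventh in root position.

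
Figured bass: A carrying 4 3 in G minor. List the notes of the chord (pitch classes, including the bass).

The written figures 4 3 are shorthand for 6/4/3: the 6 is implied.
A third above A in this key is C.
A fourth above A in this key is D.
A sixth above A in this key is F.
Together with the bass A, this spells D minor seventh in second inversion.

A, C, D, F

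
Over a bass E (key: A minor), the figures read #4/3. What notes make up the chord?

E, G, A#, C

The written figures #4/3 are shorthand for 6/4/3: the 6 is implied.
A third above E in this key is G.
A fourth above E in this key is A, raised to A# by the sharp.
A sixth above E in this key is C.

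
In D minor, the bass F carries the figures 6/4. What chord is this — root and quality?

The figures 6/4 indicate a triad in second inversion.
In second inversion the root lies a fourth above the bass: a fourth above F in D minor is Bb.
The chord tones are F, Bb, D, giving Bb major.

Bb major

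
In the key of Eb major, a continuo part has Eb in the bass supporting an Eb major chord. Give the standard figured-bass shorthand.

no figures

Eb is the root of Eb major, so the chord is in root position.
A triad in root position is figured 5/3, conventionally abbreviated (no figures — root-position triad).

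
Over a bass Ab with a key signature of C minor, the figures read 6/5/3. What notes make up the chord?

Ab, C, Eb, F

A third above Ab in this key is C.
A fifth above Ab in this key is Eb.
A sixth above Ab in this key is F.
Together with the bass Ab, this spells F minor seventh in first inversion.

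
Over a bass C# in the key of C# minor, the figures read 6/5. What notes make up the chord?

C#, E, G#, A

The written figures 6/5 are shorthand for 6/5/3: the 3 is implied.
A third above C# in this key is E.
A fifth above C# in this key is G#.
A sixth above C# in this key is A.
Together with the bass C#, this spells A major seventh in first inversion.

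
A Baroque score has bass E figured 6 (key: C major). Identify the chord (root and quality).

The figures 6 indicate a triad in first inversion.
In first inversion the root lies a sixth above the bass: a sixth above E in C major is C.
The chord tones are E, G, C, giving C major.

C major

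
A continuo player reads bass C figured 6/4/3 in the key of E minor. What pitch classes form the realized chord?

A third above C in this key is E.
A fourth above C in this key is F#.
A sixth above C in this key is A.
Together with the bass C, this spells F# half-diminished seventh in second inversion.

C, E, F#, A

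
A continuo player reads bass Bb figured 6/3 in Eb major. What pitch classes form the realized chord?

Bb, D, G

A third above Bb in this key is D.
A sixth above Bb in this key is G.
Together with the bass Bb, this spells G minor in first inversion.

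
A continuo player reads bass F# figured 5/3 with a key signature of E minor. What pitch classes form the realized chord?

A third above F# in this key is A.
A fifth above F# in this key is C.
Together with the bass F#, this spells F# diminished in root position.

F#, A, C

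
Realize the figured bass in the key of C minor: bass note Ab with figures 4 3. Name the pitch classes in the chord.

The written figures 4 3 are shorthand for 6/4/3: the 6 is implied.
A third above Ab in this key is C.
A fourth above Ab in this key is D.
A sixth above Ab in this key is F.
Together with the bass Ab, this spells D half-diminished seventh in second inversion.

Ab, C, D, F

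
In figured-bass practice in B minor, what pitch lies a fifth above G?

D

Counting 4 letter steps above G lands on D; in B minor, that letter is D.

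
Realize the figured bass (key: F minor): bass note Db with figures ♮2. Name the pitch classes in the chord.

Db, E, G, Bb

The written figures ♮2 are shorthand for 6/4/2: the 6/4 are implied.
A second above Db in this key is Eb, made natural (E) by the ♮ figure.
A fourth above Db in this key is G.
A sixth above Db in this key is Bb.
Together with the bass Db, this spells E diminished seventh in third inversion.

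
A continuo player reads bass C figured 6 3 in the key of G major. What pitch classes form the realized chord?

A third above C in this key is E.
A sixth above C in this key is A.
Together with the bass C, this spells A minor in first inversion.

C, E, A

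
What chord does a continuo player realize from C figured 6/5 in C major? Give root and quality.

A minor seventh

The figures 6/5 indicate a seventh chord in first inversion.
In first inversion the root lies a sixth above the bass: a sixth above C in C major is A.
The chord tones are C, E, G, A, giving A minor seventh.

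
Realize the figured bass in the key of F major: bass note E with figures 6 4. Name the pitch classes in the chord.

A fourth above E in this key is A.
A sixth above E in this key is C.
Together with the bass E, this spells A minor in second inversion.

E, A, C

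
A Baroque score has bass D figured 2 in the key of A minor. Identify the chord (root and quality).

E minor seventh

The figures 2 indicate a seventh chord in third inversion.
In third inversion the root lies a second above the bass: a second above D in A minor is E.
The chord tones are D, E, G, B, giving E minor seventh.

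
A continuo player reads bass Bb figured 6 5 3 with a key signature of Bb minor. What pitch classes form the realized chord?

Bb, Db, F, Gb

A third above Bb in this key is Db.
A fifth above Bb in this key is F.
A sixth above Bb in this key is Gb.
Together with the bass Bb, this spells Gb major seventh in first inversion.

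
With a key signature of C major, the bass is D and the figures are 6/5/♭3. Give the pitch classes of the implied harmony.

D, Fb, A, B

A third above D in this key is F, lowered to Fb by the flat.
A fifth above D in this key is A.
A sixth above D in this key is B.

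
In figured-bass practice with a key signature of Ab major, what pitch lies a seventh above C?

Bb

Counting 6 letter steps above C lands on B; in Ab major, that letter is Bb.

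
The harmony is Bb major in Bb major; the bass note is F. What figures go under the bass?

F is the fifth of Bb major, so the chord is in second inversion.
A triad in second inversion is figured 6/4, conventionally abbreviated 6/4.

6/4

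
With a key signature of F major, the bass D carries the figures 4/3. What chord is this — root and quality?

The figures 4/3 indicate a seventh chord in second inversion.
In second inversion the root lies a fourth above the bass: a fourth above D in F major is G.
The chord tones are D, F, G, Bb, giving G minor seventh.

G minor seventh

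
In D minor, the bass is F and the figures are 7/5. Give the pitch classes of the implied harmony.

F, A, C, E

The written figures 7/5 are shorthand for 7/5/3: the 3 is implied.
A third above F in this key is A.
A fifth above F in this key is C.
A seventh above F in this key is E.
Together with the bass F, this spells F major seventh in root position.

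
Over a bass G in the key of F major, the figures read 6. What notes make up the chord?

The written figures 6 are shorthand for 6/3: the 3 is implied.
A third above G in this key is Bb.
A sixth above G in this key is E.
Together with the bass G, this spells E diminished in first inversion.

G, Bb, E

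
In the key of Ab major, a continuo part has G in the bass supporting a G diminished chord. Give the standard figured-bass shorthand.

G is the root of G diminished, so the chord is in root position.
A triad in root position is figured 5/3, conventionally abbreviated (no figures — root-position triad).

no figures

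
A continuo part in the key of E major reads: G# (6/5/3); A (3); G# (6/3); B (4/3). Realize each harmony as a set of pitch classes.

G#, B, D#, E | A, C#, E | G#, B, E | B, D#, E, G#

G# (6/5/3): G#, B, D#, E.
A (5/3): A, C#, E.
G# (6/3): G#, B, E.
B (6/4/3): B, D#, E, G#.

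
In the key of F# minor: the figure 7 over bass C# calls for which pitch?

Counting 6 letter steps above C# lands on B; in F# minor, that letter is B.

B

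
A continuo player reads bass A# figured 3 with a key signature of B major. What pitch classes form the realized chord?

The written figures 3 are shorthand for 5/3: the 5 is implied.
A third above A# in this key is C#.
A fifth above A# in this key is E.
Together with the bass A#, this spells A# diminished in root position.

A#, C#, E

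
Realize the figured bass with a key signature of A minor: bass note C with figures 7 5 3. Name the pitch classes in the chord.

C, E, G, B

A third above C in this key is E.
A fifth above C in this key is G.
A seventh above C in this key is B.
Together with the bass C, this spells C major seventh in root position.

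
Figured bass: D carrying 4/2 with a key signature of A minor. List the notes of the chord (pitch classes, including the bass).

D, E, G, B

The written figures 4/2 are shorthand for 6/4/2: the 6 is implied.
A second above D in this key is E.
A fourth above D in this key is G.
A sixth above D in this key is B.
Together with the bass D, this spells E minor seventh in third inversion.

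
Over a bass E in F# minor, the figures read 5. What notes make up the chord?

E, G#, B

The written figures 5 are shorthand for 5/3: the 3 is implied.
A third above E in this key is G#.
A fifth above E in this key is B.
Together with the bass E, this spells E major in root position.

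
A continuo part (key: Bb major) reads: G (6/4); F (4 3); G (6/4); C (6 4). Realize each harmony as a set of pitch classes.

G (6/4): G, C, Eb.
F (6/4/3): F, A, Bb, D.
G (6/4): G, C, Eb.
C (6/4): C, F, A.

G, C, Eb | F, A, Bb, D | G, C, Eb | C, F, A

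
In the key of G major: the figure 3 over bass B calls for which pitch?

Counting 2 letter steps above B lands on D; in G major, that letter is D.

D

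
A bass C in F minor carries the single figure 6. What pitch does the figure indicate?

Counting 5 letter steps above C lands on A; in F minor, that letter is Ab.

Ab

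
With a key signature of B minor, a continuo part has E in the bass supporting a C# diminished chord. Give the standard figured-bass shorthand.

E is the third of C# diminished, so the chord is in first inversion.
A triad in first inversion is figured 6/3, conventionally abbreviated 6.

6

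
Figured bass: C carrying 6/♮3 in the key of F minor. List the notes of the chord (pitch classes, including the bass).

A third above C in this key is Eb, made natural (E) by the ♮ figure.
A sixth above C in this key is Ab.
Together with the bass C, this spells Ab augmented in first inversion.

C, E, Ab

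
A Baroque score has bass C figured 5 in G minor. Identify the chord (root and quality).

C minor

The figures 5 indicate a triad in root position.
In root position the bass is the root, so the root is C.
The chord tones are C, Eb, G, giving C minor.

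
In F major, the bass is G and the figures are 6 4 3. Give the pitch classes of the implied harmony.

A third above G in this key is Bb.
A fourth above G in this key is C.
A sixth above G in this key is E.
Together with the bass G, this spells C dominant seventh in second inversion.

G, Bb, C, E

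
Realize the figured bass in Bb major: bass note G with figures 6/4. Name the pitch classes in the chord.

G, C, Eb

A fourth above G in this key is C.
A sixth above G in this key is Eb.
Together with the bass G, this spells C minor in second inversion.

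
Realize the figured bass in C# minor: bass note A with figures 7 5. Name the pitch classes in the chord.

The written figures 7 5 are shorthand for 7/5/3: the 3 is implied.
A third above A in this key is C#.
A fifth above A in this key is E.
A seventh above A in this key is G#.
Together with the bass A, this spells A major seventh in root position.

A, C#, E, G#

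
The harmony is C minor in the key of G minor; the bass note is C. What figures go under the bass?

C is the root of C minor, so the chord is in root position.
A triad in root position is figured 5/3, conventionally abbreviated (no figures — root-position triad).

no figures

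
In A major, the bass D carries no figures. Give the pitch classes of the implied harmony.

An unfigured bass implies 5/3.
A third above D in this key is F#.
A fifth above D in this key is A.
Together with the bass D, this spells D major in root position.

D, F#, A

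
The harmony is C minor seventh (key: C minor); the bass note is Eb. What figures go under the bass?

6/5

Eb is the third of C minor seventh, so the chord is in first inversion.
A seventh chord in first inversion is figured 6/5/3, conventionally abbreviated 6/5.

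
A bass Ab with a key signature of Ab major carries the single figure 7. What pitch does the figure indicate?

Counting 6 letter steps above Ab lands on G; in Ab major, that letter is G.

G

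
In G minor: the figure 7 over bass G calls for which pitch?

F

Counting 6 letter steps above G lands on F; in G minor, that letter is F.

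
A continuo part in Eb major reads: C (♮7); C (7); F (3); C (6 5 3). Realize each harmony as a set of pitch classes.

C (♮7/5/3): C, Eb, G, B.
C (7/5/3): C, Eb, G, Bb.
F (5/3): F, Ab, C.
C (6/5/3): C, Eb, G, Ab.

C, Eb, G, B | C, Eb, G, Bb | F, Ab, C | C, Eb, G, Ab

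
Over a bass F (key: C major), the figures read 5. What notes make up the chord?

F, A, C

The written figures 5 are shorthand for 5/3: the 3 is implied.
A third above F in this key is A.
A fifth above F in this key is C.
Together with the bass F, this spells F major in root position.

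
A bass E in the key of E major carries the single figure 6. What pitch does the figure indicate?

C#

Counting 5 letter steps above E lands on C; in E major, that letter is C#.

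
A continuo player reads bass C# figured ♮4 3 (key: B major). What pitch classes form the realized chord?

The written figures ♮4 3 are shorthand for 6/4/3: the 6 is implied.
A third above C# in this key is E.
A fourth above C# in this key is F#, made natural (F) by the ♮ figure.
A sixth above C# in this key is A#.

C#, E, F, A#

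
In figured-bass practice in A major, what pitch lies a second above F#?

G#

Counting 1 letter step above F# lands on G; in A major, that letter is G#.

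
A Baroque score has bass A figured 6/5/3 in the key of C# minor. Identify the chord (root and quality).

The figures 6/5/3 indicate a seventh chord in first inversion.
In first inversion the root lies a sixth above the bass: a sixth above A in C# minor is F#.
The chord tones are A, C#, E, F#, giving F# minor seventh.

F# minor seventh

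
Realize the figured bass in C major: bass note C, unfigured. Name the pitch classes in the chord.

An unfigured bass implies 5/3.
A third above C in this key is E.
A fifth above C in this key is G.
Together with the bass C, this spells C major in root position.

C, E, G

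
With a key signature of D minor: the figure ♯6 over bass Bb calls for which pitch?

G#

Counting 5 letter steps above Bb lands on G; in D minor, that letter is G.
The #6 figure raises it a semitone, giving G#.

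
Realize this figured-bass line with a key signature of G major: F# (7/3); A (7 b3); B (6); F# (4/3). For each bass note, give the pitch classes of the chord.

F# (7/5/3): F#, A, C, E.
A (7/5/b3): A, Cb, E, G.
B (6/3): B, D, G.
F# (6/4/3): F#, A, B, D.

F#, A, C, E | A, Cb, E, G | B, D, G | F#, A, B, D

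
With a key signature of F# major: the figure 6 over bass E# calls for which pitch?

C#

Counting 5 letter steps above E# lands on C; in F# major, that letter is C#.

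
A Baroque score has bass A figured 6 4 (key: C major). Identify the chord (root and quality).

D minor

The figures 6 4 indicate a triad in second inversion.
In second inversion the root lies a fourth above the bass: a fourth above A in C major is D.
The chord tones are A, D, F, giving D minor.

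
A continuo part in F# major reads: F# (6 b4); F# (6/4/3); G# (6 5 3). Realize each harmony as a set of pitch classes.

F# (6/b4): F#, Bb, D#.
F# (6/4/3): F#, A#, B, D#.
G# (6/5/3): G#, B, D#, E#.

F#, Bb, D# | F#, A#, B, D# | G#, B, D#, E#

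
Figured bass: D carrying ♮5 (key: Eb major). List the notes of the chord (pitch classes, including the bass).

D, F, A

The written figures ♮5 are shorthand for 5/3: the 3 is implied.
A third above D in this key is F.
A fifth above D in this key is Ab, made natural (A) by the ♮ figure.
Together with the bass D, this spells D minor in root position.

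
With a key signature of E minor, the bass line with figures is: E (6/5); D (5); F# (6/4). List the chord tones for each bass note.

E, G, B, C | D, F#, A | F#, B, D

E (6/5/3): E, G, B, C.
D (5/3): D, F#, A.
F# (6/4): F#, B, D.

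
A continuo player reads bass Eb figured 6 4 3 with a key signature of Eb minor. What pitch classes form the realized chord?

A third above Eb in this key is Gb.
A fourth above Eb in this key is Ab.
A sixth above Eb in this key is Cb.
Together with the bass Eb, this spells Ab minor seventh in second inversion.

Eb, Gb, Ab, Cb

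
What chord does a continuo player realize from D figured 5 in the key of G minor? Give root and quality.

The figures 5 indicate a triad in root position.
In root position the bass is the root, so the root is D.
The chord tones are D, F, A, giving D minor.

D minor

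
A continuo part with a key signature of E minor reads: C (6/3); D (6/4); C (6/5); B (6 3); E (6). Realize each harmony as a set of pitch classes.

C, E, A | D, G, B | C, E, G, A | B, D, G | E, G, C

C (6/3): C, E, A.
D (6/4): D, G, B.
C (6/5/3): C, E, G, A.
B (6/3): B, D, G.
E (6/3): E, G, C.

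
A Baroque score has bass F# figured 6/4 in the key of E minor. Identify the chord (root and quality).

The figures 6/4 indicate a triad in second inversion.
In second inversion the root lies a fourth above the bass: a fourth above F# in E minor is B.
The chord tones are F#, B, D, giving B minor.

B minor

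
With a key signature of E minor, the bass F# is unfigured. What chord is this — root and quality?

An unfigured bass indicates a triad in root position.
In root position the bass is the root, so the root is F#.
The chord tones are F#, A, C, giving F# diminished.

F# diminished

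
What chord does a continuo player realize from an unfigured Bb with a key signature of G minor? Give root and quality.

Bb major

An unfigured bass indicates a triad in root position.
In root position the bass is the root, so the root is Bb.
The chord tones are Bb, D, F, giving Bb major.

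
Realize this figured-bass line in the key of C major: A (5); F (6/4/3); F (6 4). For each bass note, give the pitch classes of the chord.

A, C, E | F, A, B, D | F, B, D

A (5/3): A, C, E.
F (6/4/3): F, A, B, D.
F (6/4): F, B, D.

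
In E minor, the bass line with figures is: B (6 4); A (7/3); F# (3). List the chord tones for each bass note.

B, E, G | A, C, E, G | F#, A, C

B (6/4): B, E, G.
A (7/5/3): A, C, E, G.
F# (5/3): F#, A, C.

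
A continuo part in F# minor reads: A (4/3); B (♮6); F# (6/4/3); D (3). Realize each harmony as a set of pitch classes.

A, C#, D, F# | B, D, G | F#, A, B, D | D, F#, A

A (6/4/3): A, C#, D, F#.
B (♮6/3): B, D, G.
F# (6/4/3): F#, A, B, D.
D (5/3): D, F#, A.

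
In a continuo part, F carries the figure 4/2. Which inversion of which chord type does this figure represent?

4/2 is shorthand for 6/4/2.
Intervals of 6/4/2 above the bass form a seventh chord; the bass is the seventh, so this is third inversion.

seventh chord, third inversion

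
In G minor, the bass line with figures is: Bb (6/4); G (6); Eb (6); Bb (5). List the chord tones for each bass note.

Bb (6/4): Bb, Eb, G.
G (6/3): G, Bb, Eb.
Eb (6/3): Eb, G, C.
Bb (5/3): Bb, D, F.

Bb, Eb, G | G, Bb, Eb | Eb, G, C | Bb, D, F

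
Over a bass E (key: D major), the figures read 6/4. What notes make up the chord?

E, A, C#

A fourth above E in this key is A.
A sixth above E in this key is C#.
Together with the bass E, this spells A major in second inversion.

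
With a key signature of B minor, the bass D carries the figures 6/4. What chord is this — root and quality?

The figures 6/4 indicate a triad in second inversion.
In second inversion the root lies a fourth above the bass: a fourth above D in B minor is G.
The chord tones are D, G, B, giving G major.

G major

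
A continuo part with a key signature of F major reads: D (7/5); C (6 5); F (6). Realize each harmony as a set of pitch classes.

D, F, A, C | C, E, G, A | F, A, D

D (7/5/3): D, F, A, C.
C (6/5/3): C, E, G, A.
F (6/3): F, A, D.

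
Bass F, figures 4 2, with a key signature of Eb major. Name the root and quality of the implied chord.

G minor seventh

The figures 4 2 indicate a seventh chord in third inversion.
In third inversion the root lies a second above the bass: a second above F in Eb major is G.
The chord tones are F, G, Bb, D, giving G minor seventh.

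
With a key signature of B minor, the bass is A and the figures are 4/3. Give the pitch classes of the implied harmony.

The written figures 4/3 are shorthand for 6/4/3: the 6 is implied.
A third above A in this key is C#.
A fourth above A in this key is D.
A sixth above A in this key is F#.
Together with the bass A, this spells D major seventh in second inversion.

A, C#, D, F#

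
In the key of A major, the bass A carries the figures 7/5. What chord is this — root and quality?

The figures 7/5 indicate a seventh chord in root position.
In root position the bass is the root, so the root is A.
The chord tones are A, C#, E, G#, giving A major seventh.

A major seventh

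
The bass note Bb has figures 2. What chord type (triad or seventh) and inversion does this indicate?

seventh chord, third inversion

2 is shorthand for 6/4/2.
Intervals of 6/4/2 above the bass form a seventh chord; the bass is the seventh, so this is third inversion.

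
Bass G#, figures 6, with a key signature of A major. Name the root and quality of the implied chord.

E major

The figures 6 indicate a triad in first inversion.
In first inversion the root lies a sixth above the bass: a sixth above G# in A major is E.
The chord tones are G#, B, E, giving E major.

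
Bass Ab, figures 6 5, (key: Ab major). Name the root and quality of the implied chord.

F minor seventh

The figures 6 5 indicate a seventh chord in first inversion.
In first inversion the root lies a sixth above the bass: a sixth above Ab in Ab major is F.
The chord tones are Ab, C, Eb, F, giving F minor seventh.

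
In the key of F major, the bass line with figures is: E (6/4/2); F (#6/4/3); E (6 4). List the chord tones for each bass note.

E, F, A, C | F, A, Bb, D# | E, A, C

E (6/4/2): E, F, A, C.
F (#6/4/3): F, A, Bb, D#.
E (6/4): E, A, C.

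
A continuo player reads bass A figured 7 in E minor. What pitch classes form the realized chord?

A, C, E, G

The written figures 7 are shorthand for 7/5/3: the 5/3 are implied.
A third above A in this key is C.
A fifth above A in this key is E.
A seventh above A in this key is G.
Together with the bass A, this spells A minor seventh in root position.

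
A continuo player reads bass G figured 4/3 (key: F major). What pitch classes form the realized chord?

The written figures 4/3 are shorthand for 6/4/3: the 6 is implied.
A third above G in this key is Bb.
A fourth above G in this key is C.
A sixth above G in this key is E.
Together with the bass G, this spells C dominant seventh in second inversion.

G, Bb, C, E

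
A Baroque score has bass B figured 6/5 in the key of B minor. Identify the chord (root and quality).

G major seventh

The figures 6/5 indicate a seventh chord in first inversion.
In first inversion the root lies a sixth above the bass: a sixth above B in B minor is G.
The chord tones are B, D, F#, G, giving G major seventh.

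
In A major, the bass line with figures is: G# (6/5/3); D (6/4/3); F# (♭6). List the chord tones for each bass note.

G# (6/5/3): G#, B, D, E.
D (6/4/3): D, F#, G#, B.
F# (b6/3): F#, A, Db.

G#, B, D, E | D, F#, G#, B | F#, A, Db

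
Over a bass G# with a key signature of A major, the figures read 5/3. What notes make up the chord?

G#, B, D

A third above G# in this key is B.
A fifth above G# in this key is D.
Together with the bass G#, this spells G# diminished in root position.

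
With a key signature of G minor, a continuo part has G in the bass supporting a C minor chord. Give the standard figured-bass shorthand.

G is the fifth of C minor, so the chord is in second inversion.
A triad in second inversion is figured 6/4, conventionally abbreviated 6/4.

6/4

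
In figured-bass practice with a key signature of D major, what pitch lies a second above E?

F#

Counting 1 letter step above E lands on F; in D major, that letter is F#.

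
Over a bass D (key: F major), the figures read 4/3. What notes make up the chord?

The written figures 4/3 are shorthand for 6/4/3: the 6 is implied.
A third above D in this key is F.
A fourth above D in this key is G.
A sixth above D in this key is Bb.
Together with the bass D, this spells G minor seventh in second inversion.

D, F, G, Bb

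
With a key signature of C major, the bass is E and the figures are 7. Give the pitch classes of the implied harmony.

E, G, B, D

The written figures 7 are shorthand for 7/5/3: the 5/3 are implied.
A third above E in this key is G.
A fifth above E in this key is B.
A seventh above E in this key is D.
Together with the bass E, this spells E minor seventh in root position.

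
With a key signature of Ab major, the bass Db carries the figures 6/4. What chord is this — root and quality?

The figures 6/4 indicate a triad in second inversion.
In second inversion the root lies a fourth above the bass: a fourth above Db in Ab major is G.
The chord tones are Db, G, Bb, giving G diminished.

G diminished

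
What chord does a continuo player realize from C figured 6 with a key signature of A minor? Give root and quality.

The figures 6 indicate a triad in first inversion.
In first inversion the root lies a sixth above the bass: a sixth above C in A minor is A.
The chord tones are C, E, A, giving A minor.

A minor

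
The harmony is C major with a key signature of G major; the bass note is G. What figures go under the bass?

G is the fifth of C major, so the chord is in second inversion.
A triad in second inversion is figured 6/4, conventionally abbreviated 6/4.

6/4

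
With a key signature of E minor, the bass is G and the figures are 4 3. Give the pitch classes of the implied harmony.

The written figures 4 3 are shorthand for 6/4/3: the 6 is implied.
A third above G in this key is B.
A fourth above G in this key is C.
A sixth above G in this key is E.
Together with the bass G, this spells C major seventh in second inversion.

G, B, C, E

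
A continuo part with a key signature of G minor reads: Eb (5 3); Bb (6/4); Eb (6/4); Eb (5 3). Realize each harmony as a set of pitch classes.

Eb (5/3): Eb, G, Bb.
Bb (6/4): Bb, Eb, G.
Eb (6/4): Eb, A, C.
Eb (5/3): Eb, G, Bb.

Eb, G, Bb | Bb, Eb, G | Eb, A, C | Eb, G, Bb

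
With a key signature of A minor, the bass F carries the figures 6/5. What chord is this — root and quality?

D minor seventh

The figures 6/5 indicate a seventh chord in first inversion.
In first inversion the root lies a sixth above the bass: a sixth above F in A minor is D.
The chord tones are F, A, C, D, giving D minor seventh.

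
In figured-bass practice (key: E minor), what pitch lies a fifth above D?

Counting 4 letter steps above D lands on A; in E minor, that letter is A.

A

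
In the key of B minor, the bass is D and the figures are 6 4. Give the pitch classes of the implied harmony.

D, G, B

A fourth above D in this key is G.
A sixth above D in this key is B.
Together with the bass D, this spells G major in second inversion.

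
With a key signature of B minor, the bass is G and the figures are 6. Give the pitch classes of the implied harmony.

G, B, E

The written figures 6 are shorthand for 6/3: the 3 is implied.
A third above G in this key is B.
A sixth above G in this key is E.
Together with the bass G, this spells E minor in first inversion.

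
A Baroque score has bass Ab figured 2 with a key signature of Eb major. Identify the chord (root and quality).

Bb dominant seventh

The figures 2 indicate a seventh chord in third inversion.
In third inversion the root lies a second above the bass: a second above Ab in Eb major is Bb.
The chord tones are Ab, Bb, D, F, giving Bb dominant seventh.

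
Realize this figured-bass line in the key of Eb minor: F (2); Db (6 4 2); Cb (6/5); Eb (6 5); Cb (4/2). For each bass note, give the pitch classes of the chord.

F, Gb, Bb, Db | Db, Eb, Gb, Bb | Cb, Eb, Gb, Ab | Eb, Gb, Bb, Cb | Cb, Db, F, Ab

F (6/4/2): F, Gb, Bb, Db.
Db (6/4/2): Db, Eb, Gb, Bb.
Cb (6/5/3): Cb, Eb, Gb, Ab.
Eb (6/5/3): Eb, Gb, Bb, Cb.
Cb (6/4/2): Cb, Db, F, Ab.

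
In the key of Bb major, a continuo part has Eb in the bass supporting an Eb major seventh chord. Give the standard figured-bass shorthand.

7

Eb is the root of Eb major seventh, so the chord is in root position.
A seventh chord in root position is figured 7/5/3, conventionally abbreviated 7.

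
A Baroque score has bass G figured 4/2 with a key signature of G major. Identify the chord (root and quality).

A minor seventh

The figures 4/2 indicate a seventh chord in third inversion.
In third inversion the root lies a second above the bass: a second above G in G major is A.
The chord tones are G, A, C, E, giving A minor seventh.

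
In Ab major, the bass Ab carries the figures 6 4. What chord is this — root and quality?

Db major

The figures 6 4 indicate a triad in second inversion.
In second inversion the root lies a fourth above the bass: a fourth above Ab in Ab major is Db.
The chord tones are Ab, Db, F, giving Db major.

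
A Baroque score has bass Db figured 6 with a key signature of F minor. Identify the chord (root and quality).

Bb minor

The figures 6 indicate a triad in first inversion.
In first inversion the root lies a sixth above the bass: a sixth above Db in F minor is Bb.
The chord tones are Db, F, Bb, giving Bb minor.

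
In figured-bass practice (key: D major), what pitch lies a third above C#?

E

Counting 2 letter steps above C# lands on E; in D major, that letter is E.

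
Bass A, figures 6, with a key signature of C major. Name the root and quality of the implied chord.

F major

The figures 6 indicate a triad in first inversion.
In first inversion the root lies a sixth above the bass: a sixth above A in C major is F.
The chord tones are A, C, F, giving F major.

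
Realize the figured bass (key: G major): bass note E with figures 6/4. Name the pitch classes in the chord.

E, A, C

A fourth above E in this key is A.
A sixth above E in this key is C.
Together with the bass E, this spells A minor in second inversion.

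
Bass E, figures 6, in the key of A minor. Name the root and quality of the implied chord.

C major

The figures 6 indicate a triad in first inversion.
In first inversion the root lies a sixth above the bass: a sixth above E in A minor is C.
The chord tones are E, G, C, giving C major.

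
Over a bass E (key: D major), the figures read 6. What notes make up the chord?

The written figures 6 are shorthand for 6/3: the 3 is implied.
A third above E in this key is G.
A sixth above E in this key is C#.
Together with the bass E, this spells C# diminished in first inversion.

E, G, C#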